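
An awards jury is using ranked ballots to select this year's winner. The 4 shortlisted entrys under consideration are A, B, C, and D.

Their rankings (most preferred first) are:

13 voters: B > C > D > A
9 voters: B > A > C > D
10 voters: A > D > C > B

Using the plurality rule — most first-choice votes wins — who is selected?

First-place vote totals:
  A: 10
  B: 22
  C: 0
  D: 0
B has the most first-place votes.

B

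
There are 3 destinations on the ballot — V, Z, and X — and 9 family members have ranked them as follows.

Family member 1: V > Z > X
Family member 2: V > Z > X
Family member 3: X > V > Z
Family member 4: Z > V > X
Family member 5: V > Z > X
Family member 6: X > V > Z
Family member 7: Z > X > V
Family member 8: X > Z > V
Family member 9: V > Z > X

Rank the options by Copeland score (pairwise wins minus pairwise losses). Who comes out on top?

V

Pairwise results:
  V vs Z: V wins 6–3.
  V vs X: V wins 5–4.
  Z vs X: Z wins 6–3.
Copeland scores (wins − losses):
  V: 2 − 0 = 2
  Z: 1 − 1 = 0
  X: 0 − 2 = -2
V has the best Copeland score.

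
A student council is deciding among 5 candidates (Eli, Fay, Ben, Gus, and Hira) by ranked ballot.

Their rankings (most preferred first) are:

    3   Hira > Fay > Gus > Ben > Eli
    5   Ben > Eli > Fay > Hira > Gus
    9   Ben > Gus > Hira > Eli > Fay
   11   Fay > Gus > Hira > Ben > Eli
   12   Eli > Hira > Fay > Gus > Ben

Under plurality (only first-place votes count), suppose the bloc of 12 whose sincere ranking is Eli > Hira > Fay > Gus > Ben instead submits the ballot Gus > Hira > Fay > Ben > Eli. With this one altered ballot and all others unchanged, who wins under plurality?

First-place totals with the altered ballot: Eli 0, Fay 11, Ben 14, Gus 12, Hira 3.
The winner is unchanged: still Ben.

Ben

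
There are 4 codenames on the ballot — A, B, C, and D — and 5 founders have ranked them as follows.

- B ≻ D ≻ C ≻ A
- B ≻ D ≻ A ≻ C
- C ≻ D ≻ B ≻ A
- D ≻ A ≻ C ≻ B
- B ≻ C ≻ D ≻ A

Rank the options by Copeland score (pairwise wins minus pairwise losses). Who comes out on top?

B

Pairwise results:
  A vs B: B wins 4–1.
  A vs C: C wins 3–2.
  A vs D: D wins 5–0.
  B vs C: B wins 3–2.
  B vs D: B wins 3–2.
  C vs D: D wins 3–2.
Copeland scores (wins − losses):
  A: 0 − 3 = -3
  B: 3 − 0 = 3
  C: 1 − 2 = -1
  D: 2 − 1 = 1
B has the best Copeland score.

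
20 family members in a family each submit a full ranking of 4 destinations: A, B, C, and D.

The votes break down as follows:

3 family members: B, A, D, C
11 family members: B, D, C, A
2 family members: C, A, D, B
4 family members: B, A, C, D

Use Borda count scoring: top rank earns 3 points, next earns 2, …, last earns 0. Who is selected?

Borda scores:
  A: 3·2 + 11·0 + 2·2 + 4·2 = 18
  B: 3·3 + 11·3 + 2·0 + 4·3 = 54
  C: 3·0 + 11·1 + 2·3 + 4·1 = 21
  D: 3·1 + 11·2 + 2·1 + 4·0 = 27
B has the highest total.

B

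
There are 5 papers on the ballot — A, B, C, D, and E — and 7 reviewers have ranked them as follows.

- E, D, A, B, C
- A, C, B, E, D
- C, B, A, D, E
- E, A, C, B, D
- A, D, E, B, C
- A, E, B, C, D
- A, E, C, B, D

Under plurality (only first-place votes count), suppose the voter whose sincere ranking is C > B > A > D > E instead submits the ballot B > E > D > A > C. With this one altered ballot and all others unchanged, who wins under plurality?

First-place totals with the altered ballot: A 4, B 1, C 0, D 0, E 2.
The winner is unchanged: still A.

A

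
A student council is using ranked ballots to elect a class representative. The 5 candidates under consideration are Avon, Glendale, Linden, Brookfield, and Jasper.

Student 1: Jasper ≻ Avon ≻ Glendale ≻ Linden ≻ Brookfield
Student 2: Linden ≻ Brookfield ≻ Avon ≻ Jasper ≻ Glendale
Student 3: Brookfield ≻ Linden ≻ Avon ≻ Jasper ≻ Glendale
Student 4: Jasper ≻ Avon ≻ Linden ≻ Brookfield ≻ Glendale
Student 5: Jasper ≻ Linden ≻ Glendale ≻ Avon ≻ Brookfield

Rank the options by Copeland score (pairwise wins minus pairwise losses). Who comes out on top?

Jasper

Pairwise results:
  Avon vs Glendale: Avon wins 4–1.
  Avon vs Linden: Linden wins 3–2.
  Avon vs Brookfield: Avon wins 3–2.
  Avon vs Jasper: Jasper wins 3–2.
  Glendale vs Linden: Linden wins 4–1.
  Glendale vs Brookfield: Brookfield wins 3–2.
  Glendale vs Jasper: Jasper wins 5–0.
  Linden vs Brookfield: Linden wins 4–1.
  Linden vs Jasper: Jasper wins 3–2.
  Brookfield vs Jasper: Jasper wins 3–2.
Copeland scores (wins − losses):
  Avon: 2 − 2 = 0
  Glendale: 0 − 4 = -4
  Linden: 3 − 1 = 2
  Brookfield: 1 − 3 = -2
  Jasper: 4 − 0 = 4
Jasper has the best Copeland score.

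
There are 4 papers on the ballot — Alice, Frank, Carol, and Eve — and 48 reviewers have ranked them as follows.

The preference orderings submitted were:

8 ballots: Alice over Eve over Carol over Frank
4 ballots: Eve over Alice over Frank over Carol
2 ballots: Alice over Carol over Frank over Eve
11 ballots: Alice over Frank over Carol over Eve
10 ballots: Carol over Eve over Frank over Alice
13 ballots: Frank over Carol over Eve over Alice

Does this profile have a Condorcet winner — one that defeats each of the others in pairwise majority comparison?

No

Head-to-head results (48 voters total):
Alice vs Frank: Alice wins 25–23.
Alice vs Carol: Alice wins 25–23.
Alice vs Eve: Eve wins 27–21.
Frank vs Carol: Frank wins 28–20.
Frank vs Eve: Frank wins 26–22.
Carol vs Eve: Carol wins 36–12.
No candidate beats all others: Alice beats Frank beats Eve beats Alice, a majority cycle.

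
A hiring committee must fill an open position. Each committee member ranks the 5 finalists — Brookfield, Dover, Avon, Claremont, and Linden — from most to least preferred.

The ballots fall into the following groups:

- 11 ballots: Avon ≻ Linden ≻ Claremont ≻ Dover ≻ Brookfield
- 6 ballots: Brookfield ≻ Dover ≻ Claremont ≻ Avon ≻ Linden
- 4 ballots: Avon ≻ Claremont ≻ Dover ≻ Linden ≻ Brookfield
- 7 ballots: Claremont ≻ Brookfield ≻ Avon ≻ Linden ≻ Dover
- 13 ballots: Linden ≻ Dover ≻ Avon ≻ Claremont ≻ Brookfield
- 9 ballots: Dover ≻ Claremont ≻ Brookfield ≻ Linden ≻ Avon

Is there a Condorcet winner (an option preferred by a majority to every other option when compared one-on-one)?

No

Head-to-head results (50 voters total):
Brookfield vs Dover: Dover wins 37–13.
Brookfield vs Avon: Avon wins 28–22.
Brookfield vs Claremont: Claremont wins 44–6.
Brookfield vs Linden: Linden wins 28–22.
Dover vs Avon: Dover wins 28–22.
Dover vs Claremont: Dover wins 28–22.
Dover vs Linden: Linden wins 31–19.
Avon vs Claremont: Avon wins 28–22.
Avon vs Linden: Avon wins 28–22.
Claremont vs Linden: Claremont wins 26–24.
No candidate beats all others: Dover beats Avon beats Linden beats Dover, a majority cycle.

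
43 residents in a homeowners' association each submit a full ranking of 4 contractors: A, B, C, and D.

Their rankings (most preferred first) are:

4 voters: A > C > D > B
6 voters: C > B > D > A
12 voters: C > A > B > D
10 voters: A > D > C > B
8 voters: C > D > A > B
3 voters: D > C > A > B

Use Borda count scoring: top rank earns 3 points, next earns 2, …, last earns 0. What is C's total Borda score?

102

Borda scores:
  A: 4·3 + 6·0 + 12·2 + 10·3 + 8·1 + 3·1 = 77
  B: 4·0 + 6·2 + 12·1 + 10·0 + 8·0 + 3·0 = 24
  C: 4·2 + 6·3 + 12·3 + 10·1 + 8·3 + 3·2 = 102
  D: 4·1 + 6·1 + 12·0 + 10·2 + 8·2 + 3·3 = 55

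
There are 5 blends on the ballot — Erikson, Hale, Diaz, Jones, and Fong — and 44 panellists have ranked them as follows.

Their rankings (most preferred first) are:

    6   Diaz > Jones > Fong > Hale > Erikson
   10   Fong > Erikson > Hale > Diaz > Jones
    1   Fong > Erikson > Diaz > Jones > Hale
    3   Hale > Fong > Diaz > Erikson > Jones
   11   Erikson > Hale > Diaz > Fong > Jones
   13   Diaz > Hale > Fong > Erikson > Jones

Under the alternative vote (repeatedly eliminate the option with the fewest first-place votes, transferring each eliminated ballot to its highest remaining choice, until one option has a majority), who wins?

Round 1: Diaz 19, Erikson 11, Fong 11, Hale 3, Jones 0. Jones has the fewest and is eliminated.
Round 2: Diaz 19, Erikson 11, Fong 11, Hale 3. Hale has the fewest and is eliminated.
Round 3: Diaz 19, Fong 14, Erikson 11. Erikson has the fewest and is eliminated.
Round 4: Diaz 30, Fong 14. Diaz has a majority.

Diaz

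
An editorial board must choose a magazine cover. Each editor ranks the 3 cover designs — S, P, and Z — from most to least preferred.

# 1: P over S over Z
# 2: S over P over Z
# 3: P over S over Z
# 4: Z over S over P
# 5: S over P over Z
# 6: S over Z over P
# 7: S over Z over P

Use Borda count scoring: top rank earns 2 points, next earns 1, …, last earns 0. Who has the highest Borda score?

Borda scores:
  S: 1 + 2 + 1 + 1 + 2 + 2 + 2 = 11
  P: 2 + 1 + 2 + 0 + 1 + 0 + 0 = 6
  Z: 0 + 0 + 0 + 2 + 0 + 1 + 1 = 4
S has the highest total.

S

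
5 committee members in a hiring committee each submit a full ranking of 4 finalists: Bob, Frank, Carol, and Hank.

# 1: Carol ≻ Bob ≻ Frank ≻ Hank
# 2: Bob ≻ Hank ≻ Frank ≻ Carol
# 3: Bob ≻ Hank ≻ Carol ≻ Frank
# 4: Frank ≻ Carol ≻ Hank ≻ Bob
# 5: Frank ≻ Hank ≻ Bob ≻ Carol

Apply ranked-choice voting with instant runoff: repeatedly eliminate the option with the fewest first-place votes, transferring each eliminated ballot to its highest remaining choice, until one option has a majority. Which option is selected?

Bob

Round 1: Bob 2, Frank 2, Carol 1, Hank 0. Hank has the fewest and is eliminated.
Round 2: Bob 2, Frank 2, Carol 1. Carol has the fewest and is eliminated.
Round 3: Bob 3, Frank 2. Bob has a majority.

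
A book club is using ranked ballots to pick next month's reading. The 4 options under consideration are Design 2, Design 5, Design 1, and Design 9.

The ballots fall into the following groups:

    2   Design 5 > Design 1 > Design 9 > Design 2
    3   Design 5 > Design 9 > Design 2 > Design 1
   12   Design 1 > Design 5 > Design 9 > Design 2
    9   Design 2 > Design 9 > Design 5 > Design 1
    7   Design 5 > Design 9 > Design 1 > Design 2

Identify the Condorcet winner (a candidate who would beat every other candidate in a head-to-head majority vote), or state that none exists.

Design 5

Head-to-head results (33 voters total):
Design 2 vs Design 5: Design 5 wins 24–9.
Design 2 vs Design 1: Design 1 wins 21–12.
Design 2 vs Design 9: Design 9 wins 24–9.
Design 5 vs Design 1: Design 5 wins 21–12.
Design 5 vs Design 9: Design 5 wins 24–9.
Design 1 vs Design 9: Design 9 wins 19–14.
Design 5 beats each rival — Design 2 (24–9), Design 1 (21–12), Design 9 (24–9) — so Design 5 is the Condorcet winner.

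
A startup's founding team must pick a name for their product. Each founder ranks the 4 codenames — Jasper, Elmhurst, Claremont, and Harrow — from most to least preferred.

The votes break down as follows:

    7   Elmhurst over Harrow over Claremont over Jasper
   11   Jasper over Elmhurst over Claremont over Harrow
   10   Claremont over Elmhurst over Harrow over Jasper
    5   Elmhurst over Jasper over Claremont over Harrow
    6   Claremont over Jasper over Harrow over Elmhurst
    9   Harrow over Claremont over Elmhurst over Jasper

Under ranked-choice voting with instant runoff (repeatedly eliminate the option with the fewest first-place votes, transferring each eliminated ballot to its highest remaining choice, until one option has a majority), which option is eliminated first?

Round 1: Claremont 16, Elmhurst 12, Jasper 11, Harrow 9. Harrow has the fewest and is eliminated.
Round 2: Claremont 25, Elmhurst 12, Jasper 11. Claremont has a majority.

Harrow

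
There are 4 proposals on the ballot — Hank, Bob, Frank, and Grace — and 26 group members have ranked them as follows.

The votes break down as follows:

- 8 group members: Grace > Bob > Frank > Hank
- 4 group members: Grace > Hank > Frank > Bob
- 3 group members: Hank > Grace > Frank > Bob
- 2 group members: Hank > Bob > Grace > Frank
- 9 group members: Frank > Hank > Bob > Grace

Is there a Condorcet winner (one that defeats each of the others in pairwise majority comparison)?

Head-to-head results (26 voters total):
Hank vs Bob: Hank wins 18–8.
Hank vs Frank: Frank wins 17–9.
Hank vs Grace: Hank wins 14–12.
Bob vs Frank: Frank wins 16–10.
Bob vs Grace: Grace wins 15–11.
Frank vs Grace: Grace wins 17–9.
No candidate beats all others: Hank beats Grace beats Frank beats Hank, a majority cycle.

No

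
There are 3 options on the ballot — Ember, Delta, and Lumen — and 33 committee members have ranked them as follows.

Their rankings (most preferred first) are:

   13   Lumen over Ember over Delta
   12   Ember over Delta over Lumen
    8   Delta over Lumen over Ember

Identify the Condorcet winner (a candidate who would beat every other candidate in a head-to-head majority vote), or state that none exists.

Head-to-head results (33 voters total):
Ember vs Delta: Ember wins 25–8.
Ember vs Lumen: Lumen wins 21–12.
Delta vs Lumen: Delta wins 20–13.
No candidate beats all others: Ember beats Delta beats Lumen beats Ember, a majority cycle.

No Condorcet winner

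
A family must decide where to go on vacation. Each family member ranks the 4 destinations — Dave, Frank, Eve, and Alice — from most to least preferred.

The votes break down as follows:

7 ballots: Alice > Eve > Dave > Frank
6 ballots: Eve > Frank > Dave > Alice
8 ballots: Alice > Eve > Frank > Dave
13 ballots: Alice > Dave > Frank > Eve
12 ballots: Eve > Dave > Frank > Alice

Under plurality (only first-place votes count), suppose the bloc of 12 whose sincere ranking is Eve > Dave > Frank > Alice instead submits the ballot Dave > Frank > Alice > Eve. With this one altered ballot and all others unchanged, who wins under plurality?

Alice

First-place totals with the altered ballot: Dave 12, Frank 0, Eve 6, Alice 28.
The winner is unchanged: still Alice.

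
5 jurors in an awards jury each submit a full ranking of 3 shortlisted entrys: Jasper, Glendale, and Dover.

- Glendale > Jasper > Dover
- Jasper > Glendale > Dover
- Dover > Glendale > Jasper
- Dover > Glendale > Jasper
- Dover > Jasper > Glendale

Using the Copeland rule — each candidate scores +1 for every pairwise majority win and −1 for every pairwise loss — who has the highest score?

Dover

Pairwise results:
  Jasper vs Glendale: Glendale wins 3–2.
  Jasper vs Dover: Dover wins 3–2.
  Glendale vs Dover: Dover wins 3–2.
Copeland scores (wins − losses):
  Jasper: 0 − 2 = -2
  Glendale: 1 − 1 = 0
  Dover: 2 − 0 = 2
Dover has the best Copeland score.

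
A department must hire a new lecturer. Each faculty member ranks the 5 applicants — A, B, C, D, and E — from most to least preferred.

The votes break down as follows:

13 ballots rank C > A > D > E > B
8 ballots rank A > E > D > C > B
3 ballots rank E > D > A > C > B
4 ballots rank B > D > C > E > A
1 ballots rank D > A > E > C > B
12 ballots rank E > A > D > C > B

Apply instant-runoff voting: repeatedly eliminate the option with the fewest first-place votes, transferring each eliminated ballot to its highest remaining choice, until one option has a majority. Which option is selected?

Round 1: E 15, C 13, A 8, B 4, D 1. D has the fewest and is eliminated.
Round 2: E 15, C 13, A 9, B 4. B has the fewest and is eliminated.
Round 3: C 17, E 15, A 9. A has the fewest and is eliminated.
Round 4: E 24, C 17. E has a majority.

E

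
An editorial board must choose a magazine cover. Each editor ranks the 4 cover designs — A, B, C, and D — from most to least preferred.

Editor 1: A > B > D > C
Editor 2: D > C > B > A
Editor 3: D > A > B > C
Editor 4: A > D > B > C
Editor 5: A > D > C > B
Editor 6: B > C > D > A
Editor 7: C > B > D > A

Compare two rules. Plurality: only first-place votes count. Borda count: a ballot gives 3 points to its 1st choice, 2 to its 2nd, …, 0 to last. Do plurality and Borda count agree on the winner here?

No

Plurality first-place counts: A 3, B 1, C 1, D 2 → A.
Borda totals: A 11, B 10, C 8, D 13 → D.
The two rules disagree: plurality picks A, Borda picks D.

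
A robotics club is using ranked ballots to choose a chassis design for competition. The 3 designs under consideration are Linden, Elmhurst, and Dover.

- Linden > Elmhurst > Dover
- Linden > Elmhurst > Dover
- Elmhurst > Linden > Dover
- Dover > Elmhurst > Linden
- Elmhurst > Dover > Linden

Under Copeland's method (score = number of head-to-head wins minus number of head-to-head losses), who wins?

Pairwise results:
  Linden vs Elmhurst: Elmhurst wins 3–2.
  Linden vs Dover: Linden wins 3–2.
  Elmhurst vs Dover: Elmhurst wins 4–1.
Copeland scores (wins − losses):
  Linden: 1 − 1 = 0
  Elmhurst: 2 − 0 = 2
  Dover: 0 − 2 = -2
Elmhurst has the best Copeland score.

Elmhurst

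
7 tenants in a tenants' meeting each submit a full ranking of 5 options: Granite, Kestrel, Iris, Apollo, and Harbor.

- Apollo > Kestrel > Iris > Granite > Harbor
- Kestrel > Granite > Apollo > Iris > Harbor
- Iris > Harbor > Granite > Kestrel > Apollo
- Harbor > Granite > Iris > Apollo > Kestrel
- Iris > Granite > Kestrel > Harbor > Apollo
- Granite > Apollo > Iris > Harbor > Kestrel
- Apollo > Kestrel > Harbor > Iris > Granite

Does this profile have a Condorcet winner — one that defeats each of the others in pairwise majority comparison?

No

Head-to-head results (7 voters total):
Granite vs Kestrel: Granite wins 4–3.
Granite vs Iris: Iris wins 4–3.
Granite vs Apollo: Granite wins 5–2.
Granite vs Harbor: Granite wins 4–3.
Kestrel vs Iris: Iris wins 4–3.
Kestrel vs Apollo: Apollo wins 4–3.
Kestrel vs Harbor: Kestrel wins 4–3.
Iris vs Apollo: Apollo wins 4–3.
Iris vs Harbor: Iris wins 5–2.
Apollo vs Harbor: Apollo wins 4–3.
No candidate beats all others: Granite beats Apollo beats Iris beats Granite, a majority cycle.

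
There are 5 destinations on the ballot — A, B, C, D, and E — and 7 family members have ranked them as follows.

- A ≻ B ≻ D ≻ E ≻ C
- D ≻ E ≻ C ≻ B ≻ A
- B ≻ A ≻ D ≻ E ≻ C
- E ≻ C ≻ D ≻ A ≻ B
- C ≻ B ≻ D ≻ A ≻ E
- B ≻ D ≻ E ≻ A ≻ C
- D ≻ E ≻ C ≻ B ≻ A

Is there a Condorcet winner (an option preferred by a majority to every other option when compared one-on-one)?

No

Head-to-head results (7 voters total):
A vs B: B wins 5–2.
A vs C: C wins 4–3.
A vs D: D wins 5–2.
A vs E: E wins 4–3.
B vs C: C wins 4–3.
B vs D: B wins 4–3.
B vs E: B wins 4–3.
C vs D: D wins 5–2.
C vs E: E wins 6–1.
D vs E: D wins 6–1.
No candidate beats all others: B beats D beats C beats B, a majority cycle.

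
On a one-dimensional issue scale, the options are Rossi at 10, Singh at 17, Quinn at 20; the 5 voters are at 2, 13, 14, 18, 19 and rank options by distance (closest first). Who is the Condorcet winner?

Singh

With single-peaked preferences on a line, the Condorcet winner is the candidate closest to the median voter.
The median voter (position 14) is closest to Singh at 17.
Check: Singh vs Rossi — voters closer to Singh: 3 of 5.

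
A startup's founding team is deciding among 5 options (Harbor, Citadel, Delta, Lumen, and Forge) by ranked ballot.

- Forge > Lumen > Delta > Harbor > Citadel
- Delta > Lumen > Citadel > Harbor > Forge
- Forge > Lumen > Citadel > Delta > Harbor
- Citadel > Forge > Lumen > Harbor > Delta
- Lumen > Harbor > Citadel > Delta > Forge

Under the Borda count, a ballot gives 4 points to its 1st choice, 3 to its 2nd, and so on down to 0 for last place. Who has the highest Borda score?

Lumen

Borda scores:
  Harbor: 1 + 1 + 0 + 1 + 3 = 6
  Citadel: 0 + 2 + 2 + 4 + 2 = 10
  Delta: 2 + 4 + 1 + 0 + 1 = 8
  Lumen: 3 + 3 + 3 + 2 + 4 = 15
  Forge: 4 + 0 + 4 + 3 + 0 = 11
Lumen has the highest total.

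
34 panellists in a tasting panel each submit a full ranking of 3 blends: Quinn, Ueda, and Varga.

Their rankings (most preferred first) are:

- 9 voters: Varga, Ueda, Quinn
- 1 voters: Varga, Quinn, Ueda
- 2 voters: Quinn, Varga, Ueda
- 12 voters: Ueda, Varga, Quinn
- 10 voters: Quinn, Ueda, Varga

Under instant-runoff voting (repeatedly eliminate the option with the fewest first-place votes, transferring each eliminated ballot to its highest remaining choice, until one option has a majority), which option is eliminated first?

Round 1: Quinn 12, Ueda 12, Varga 10. Varga has the fewest and is eliminated.
Round 2: Ueda 21, Quinn 13. Ueda has a majority.

Varga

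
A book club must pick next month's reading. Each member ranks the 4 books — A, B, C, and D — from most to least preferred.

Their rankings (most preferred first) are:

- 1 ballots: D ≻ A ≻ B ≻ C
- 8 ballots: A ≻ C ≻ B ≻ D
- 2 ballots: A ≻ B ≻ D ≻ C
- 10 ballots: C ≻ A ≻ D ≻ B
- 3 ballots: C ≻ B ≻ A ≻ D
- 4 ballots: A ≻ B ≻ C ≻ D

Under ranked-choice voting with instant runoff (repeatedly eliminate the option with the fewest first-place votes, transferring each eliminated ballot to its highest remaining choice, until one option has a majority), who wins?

A

Round 1: A 14, C 13, D 1, B 0. B has the fewest and is eliminated.
Round 2: A 14, C 13, D 1. D has the fewest and is eliminated.
Round 3: A 15, C 13. A has a majority.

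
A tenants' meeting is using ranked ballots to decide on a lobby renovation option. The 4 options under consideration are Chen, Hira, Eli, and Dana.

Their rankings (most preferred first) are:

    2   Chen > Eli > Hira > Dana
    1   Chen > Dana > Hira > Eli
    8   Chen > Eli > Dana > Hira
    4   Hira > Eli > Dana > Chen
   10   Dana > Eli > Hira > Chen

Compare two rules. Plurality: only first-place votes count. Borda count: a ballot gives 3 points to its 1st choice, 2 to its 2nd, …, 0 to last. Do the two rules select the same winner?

Plurality first-place counts: Chen 11, Hira 4, Eli 0, Dana 10 → Chen.
Borda totals: Chen 33, Hira 25, Eli 48, Dana 44 → Eli.
The two rules disagree: plurality picks Chen, Borda picks Eli.

No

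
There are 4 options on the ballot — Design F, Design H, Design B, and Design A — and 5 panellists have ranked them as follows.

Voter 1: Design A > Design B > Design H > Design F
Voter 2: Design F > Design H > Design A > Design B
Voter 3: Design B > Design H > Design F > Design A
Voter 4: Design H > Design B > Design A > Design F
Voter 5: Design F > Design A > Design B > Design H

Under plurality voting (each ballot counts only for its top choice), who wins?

First-place vote totals:
  Design F: 2
  Design H: 1
  Design B: 1
  Design A: 1
Design F has the most first-place votes.

Design F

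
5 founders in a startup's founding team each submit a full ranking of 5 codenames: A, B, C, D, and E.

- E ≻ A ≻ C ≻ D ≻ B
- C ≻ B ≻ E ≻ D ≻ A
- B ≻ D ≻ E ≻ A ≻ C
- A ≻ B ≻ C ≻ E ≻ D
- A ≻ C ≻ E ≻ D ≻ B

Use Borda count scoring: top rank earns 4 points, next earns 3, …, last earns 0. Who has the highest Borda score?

A

Borda scores:
  A: 3 + 0 + 1 + 4 + 4 = 12
  B: 0 + 3 + 4 + 3 + 0 = 10
  C: 2 + 4 + 0 + 2 + 3 = 11
  D: 1 + 1 + 3 + 0 + 1 = 6
  E: 4 + 2 + 2 + 1 + 2 = 11
A has the highest total.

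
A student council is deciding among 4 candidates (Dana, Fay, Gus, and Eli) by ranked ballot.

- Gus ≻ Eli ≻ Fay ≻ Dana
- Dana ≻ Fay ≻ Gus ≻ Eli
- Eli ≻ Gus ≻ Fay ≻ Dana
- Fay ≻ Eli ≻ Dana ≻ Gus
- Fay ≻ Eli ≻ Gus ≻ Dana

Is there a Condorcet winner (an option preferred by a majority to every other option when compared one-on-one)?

Head-to-head results (5 voters total):
Dana vs Fay: Fay wins 4–1.
Dana vs Gus: Gus wins 3–2.
Dana vs Eli: Eli wins 4–1.
Fay vs Gus: Fay wins 3–2.
Fay vs Eli: Fay wins 3–2.
Gus vs Eli: Eli wins 3–2.
Fay beats each rival — Dana (4–1), Gus (3–2), Eli (3–2) — so Fay is the Condorcet winner.

Yes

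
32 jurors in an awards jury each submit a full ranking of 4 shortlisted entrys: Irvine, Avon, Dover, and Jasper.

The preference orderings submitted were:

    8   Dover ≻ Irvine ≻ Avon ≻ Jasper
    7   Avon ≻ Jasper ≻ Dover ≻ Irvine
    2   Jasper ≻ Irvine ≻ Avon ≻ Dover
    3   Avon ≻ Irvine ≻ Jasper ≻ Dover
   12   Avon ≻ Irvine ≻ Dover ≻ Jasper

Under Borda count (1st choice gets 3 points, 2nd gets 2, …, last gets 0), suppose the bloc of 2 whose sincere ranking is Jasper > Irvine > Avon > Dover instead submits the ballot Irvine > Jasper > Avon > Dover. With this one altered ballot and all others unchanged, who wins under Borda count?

Borda totals with the altered ballot: Irvine 52, Avon 76, Dover 43, Jasper 21.
The winner is unchanged: still Avon.

Avon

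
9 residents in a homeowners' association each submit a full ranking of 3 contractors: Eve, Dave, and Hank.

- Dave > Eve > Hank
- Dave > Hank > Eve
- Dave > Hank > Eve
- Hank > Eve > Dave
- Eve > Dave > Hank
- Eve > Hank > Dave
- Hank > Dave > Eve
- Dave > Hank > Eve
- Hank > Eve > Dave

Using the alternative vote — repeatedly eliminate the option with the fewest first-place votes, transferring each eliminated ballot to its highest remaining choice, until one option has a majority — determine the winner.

Dave

Round 1: Dave 4, Hank 3, Eve 2. Eve has the fewest and is eliminated.
Round 2: Dave 5, Hank 4. Dave has a majority.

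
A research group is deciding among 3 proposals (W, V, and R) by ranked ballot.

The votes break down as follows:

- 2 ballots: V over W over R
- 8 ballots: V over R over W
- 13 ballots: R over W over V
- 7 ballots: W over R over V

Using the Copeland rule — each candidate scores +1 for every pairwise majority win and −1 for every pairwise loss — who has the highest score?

Pairwise results:
  W vs V: W wins 20–10.
  W vs R: R wins 21–9.
  V vs R: R wins 20–10.
Copeland scores (wins − losses):
  W: 1 − 1 = 0
  V: 0 − 2 = -2
  R: 2 − 0 = 2
R has the best Copeland score.

R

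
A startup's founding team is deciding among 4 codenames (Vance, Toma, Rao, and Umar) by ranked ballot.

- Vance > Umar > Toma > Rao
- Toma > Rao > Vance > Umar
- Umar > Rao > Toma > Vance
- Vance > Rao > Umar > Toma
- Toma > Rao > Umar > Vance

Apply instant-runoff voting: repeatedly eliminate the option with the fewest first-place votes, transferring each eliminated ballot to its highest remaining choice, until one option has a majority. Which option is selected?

Round 1: Vance 2, Toma 2, Umar 1, Rao 0. Rao has the fewest and is eliminated.
Round 2: Vance 2, Toma 2, Umar 1. Umar has the fewest and is eliminated.
Round 3: Toma 3, Vance 2. Toma has a majority.

Toma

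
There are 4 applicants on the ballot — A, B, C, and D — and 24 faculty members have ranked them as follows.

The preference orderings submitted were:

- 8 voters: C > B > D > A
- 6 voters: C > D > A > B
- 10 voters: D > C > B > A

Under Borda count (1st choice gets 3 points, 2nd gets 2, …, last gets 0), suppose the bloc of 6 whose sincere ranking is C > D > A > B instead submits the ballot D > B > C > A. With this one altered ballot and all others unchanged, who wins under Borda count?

Borda totals with the altered ballot: A 0, B 38, C 50, D 56.
The switch changes the winner from C to D.

D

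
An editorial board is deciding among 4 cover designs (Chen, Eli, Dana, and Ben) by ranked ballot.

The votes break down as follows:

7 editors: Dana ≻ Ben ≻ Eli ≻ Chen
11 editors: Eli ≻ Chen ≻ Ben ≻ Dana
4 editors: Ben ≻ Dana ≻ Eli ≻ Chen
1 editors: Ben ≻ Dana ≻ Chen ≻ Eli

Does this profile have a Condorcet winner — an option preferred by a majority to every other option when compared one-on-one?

Yes

Head-to-head results (23 voters total):
Chen vs Eli: Eli wins 22–1.
Chen vs Dana: Dana wins 12–11.
Chen vs Ben: Ben wins 12–11.
Eli vs Dana: Dana wins 12–11.
Eli vs Ben: Ben wins 12–11.
Dana vs Ben: Ben wins 16–7.
Ben beats each rival — Chen (12–11), Eli (12–11), Dana (16–7) — so Ben is the Condorcet winner.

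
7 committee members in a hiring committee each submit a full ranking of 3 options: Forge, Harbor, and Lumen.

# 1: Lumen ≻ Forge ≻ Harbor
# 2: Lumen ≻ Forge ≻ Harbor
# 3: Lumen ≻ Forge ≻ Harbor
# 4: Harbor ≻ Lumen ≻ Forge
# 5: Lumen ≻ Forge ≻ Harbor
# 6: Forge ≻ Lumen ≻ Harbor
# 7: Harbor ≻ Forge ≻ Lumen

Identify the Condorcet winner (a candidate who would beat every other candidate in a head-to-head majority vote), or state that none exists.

Lumen

Head-to-head results (7 voters total):
Forge vs Harbor: Forge wins 5–2.
Forge vs Lumen: Lumen wins 5–2.
Harbor vs Lumen: Lumen wins 5–2.
Lumen beats each rival — Forge (5–2), Harbor (5–2) — so Lumen is the Condorcet winner.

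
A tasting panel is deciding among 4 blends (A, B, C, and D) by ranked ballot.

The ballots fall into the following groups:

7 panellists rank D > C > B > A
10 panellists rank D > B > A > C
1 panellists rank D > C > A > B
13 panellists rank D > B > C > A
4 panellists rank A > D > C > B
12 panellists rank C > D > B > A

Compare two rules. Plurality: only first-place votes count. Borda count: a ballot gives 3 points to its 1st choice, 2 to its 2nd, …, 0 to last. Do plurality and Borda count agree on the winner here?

Plurality first-place counts: A 4, B 0, C 12, D 31 → D.
Borda totals: A 23, B 65, C 69, D 125 → D.
The two rules agree on D.

Yes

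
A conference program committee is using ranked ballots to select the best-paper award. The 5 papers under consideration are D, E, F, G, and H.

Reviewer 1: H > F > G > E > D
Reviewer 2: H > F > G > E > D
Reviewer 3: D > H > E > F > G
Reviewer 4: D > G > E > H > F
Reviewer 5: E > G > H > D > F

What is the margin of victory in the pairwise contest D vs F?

1

Ballots ranking D above F: 3.
Ballots ranking F above D: 2.
D wins 3–2, a margin of 1.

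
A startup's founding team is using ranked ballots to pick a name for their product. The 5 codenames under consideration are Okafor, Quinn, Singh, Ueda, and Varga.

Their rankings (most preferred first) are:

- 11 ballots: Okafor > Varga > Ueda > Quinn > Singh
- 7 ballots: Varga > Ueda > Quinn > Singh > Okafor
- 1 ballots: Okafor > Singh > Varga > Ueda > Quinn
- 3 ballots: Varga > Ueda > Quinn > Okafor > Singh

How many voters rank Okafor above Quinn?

12

Ballots ranking Okafor above Quinn: 11+1 = 12.
Ballots ranking Quinn above Okafor: 7+3 = 10.
So 12 of 22 voters prefer Okafor to Quinn.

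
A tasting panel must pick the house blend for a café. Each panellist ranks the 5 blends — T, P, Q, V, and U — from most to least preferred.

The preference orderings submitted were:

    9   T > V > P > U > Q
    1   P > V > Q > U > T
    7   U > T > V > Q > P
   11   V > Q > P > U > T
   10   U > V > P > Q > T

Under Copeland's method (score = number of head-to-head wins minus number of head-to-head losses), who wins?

V

Pairwise results:
  T vs P: P wins 22–16.
  T vs Q: Q wins 22–16.
  T vs V: V wins 22–16.
  T vs U: U wins 29–9.
  P vs Q: P wins 20–18.
  P vs V: V wins 37–1.
  P vs U: P wins 21–17.
  Q vs V: V wins 38–0.
  Q vs U: U wins 26–12.
  V vs U: V wins 21–17.
Copeland scores (wins − losses):
  T: 0 − 4 = -4
  P: 3 − 1 = 2
  Q: 1 − 3 = -2
  V: 4 − 0 = 4
  U: 2 − 2 = 0
V has the best Copeland score.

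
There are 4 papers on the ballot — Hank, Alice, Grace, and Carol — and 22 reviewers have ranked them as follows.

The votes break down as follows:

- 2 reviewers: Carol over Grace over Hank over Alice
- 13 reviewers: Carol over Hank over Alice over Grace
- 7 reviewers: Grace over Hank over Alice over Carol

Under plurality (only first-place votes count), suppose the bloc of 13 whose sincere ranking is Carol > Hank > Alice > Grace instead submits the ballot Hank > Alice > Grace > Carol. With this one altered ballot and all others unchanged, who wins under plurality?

Hank

First-place totals with the altered ballot: Hank 13, Alice 0, Grace 7, Carol 2.
The switch changes the winner from Carol to Hank.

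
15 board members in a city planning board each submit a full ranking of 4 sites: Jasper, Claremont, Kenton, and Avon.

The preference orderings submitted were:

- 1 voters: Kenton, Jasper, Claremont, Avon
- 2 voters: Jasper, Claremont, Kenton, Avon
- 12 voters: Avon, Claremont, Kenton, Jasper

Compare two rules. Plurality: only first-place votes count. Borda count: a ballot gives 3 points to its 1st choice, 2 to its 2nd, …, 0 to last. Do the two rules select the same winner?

Plurality first-place counts: Jasper 2, Claremont 0, Kenton 1, Avon 12 → Avon.
Borda totals: Jasper 8, Claremont 29, Kenton 17, Avon 36 → Avon.
The two rules agree on Avon.

Yes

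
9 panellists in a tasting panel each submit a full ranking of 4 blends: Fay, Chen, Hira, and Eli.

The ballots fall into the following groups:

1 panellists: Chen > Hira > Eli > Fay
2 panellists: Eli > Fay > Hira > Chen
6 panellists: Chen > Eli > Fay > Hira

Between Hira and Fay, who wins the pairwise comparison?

Fay

Ballots ranking Hira above Fay: 1.
Ballots ranking Fay above Hira: 2+6 = 8.
Fay wins the head-to-head, 8–1.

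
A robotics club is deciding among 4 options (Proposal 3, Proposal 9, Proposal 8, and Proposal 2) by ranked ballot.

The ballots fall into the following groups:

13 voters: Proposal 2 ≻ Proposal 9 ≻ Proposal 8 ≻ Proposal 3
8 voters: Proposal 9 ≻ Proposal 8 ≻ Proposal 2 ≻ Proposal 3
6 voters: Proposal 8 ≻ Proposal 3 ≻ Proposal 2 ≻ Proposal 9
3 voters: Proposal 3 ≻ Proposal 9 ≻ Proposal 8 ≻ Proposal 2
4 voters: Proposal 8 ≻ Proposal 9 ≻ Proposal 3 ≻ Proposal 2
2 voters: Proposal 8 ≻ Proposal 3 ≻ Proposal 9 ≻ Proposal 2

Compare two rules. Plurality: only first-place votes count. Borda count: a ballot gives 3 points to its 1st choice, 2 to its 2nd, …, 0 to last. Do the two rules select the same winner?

No

Plurality first-place counts: Proposal 3 3, Proposal 9 8, Proposal 8 12, Proposal 2 13 → Proposal 2.
Borda totals: Proposal 3 29, Proposal 9 66, Proposal 8 68, Proposal 2 53 → Proposal 8.
The two rules disagree: plurality picks Proposal 2, Borda picks Proposal 8.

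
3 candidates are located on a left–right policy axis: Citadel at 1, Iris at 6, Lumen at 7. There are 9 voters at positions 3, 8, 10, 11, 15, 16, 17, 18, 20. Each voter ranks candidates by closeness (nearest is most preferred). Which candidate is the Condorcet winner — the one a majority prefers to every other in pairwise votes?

Lumen

With single-peaked preferences on a line, the Condorcet winner is the candidate closest to the median voter.
The median voter (position 15) is closest to Lumen at 7.
Check: Lumen vs Citadel — voters closer to Lumen: 8 of 9.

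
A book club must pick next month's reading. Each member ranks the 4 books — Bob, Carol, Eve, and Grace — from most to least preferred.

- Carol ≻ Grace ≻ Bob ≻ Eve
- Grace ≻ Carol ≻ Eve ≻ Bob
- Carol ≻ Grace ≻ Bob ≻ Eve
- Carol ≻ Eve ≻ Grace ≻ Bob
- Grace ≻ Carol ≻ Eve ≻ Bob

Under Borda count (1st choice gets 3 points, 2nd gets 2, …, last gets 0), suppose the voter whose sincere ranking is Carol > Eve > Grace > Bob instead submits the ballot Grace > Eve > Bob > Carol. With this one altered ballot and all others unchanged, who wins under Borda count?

Borda totals with the altered ballot: Bob 3, Carol 10, Eve 4, Grace 13.
The switch changes the winner from Carol to Grace.

Grace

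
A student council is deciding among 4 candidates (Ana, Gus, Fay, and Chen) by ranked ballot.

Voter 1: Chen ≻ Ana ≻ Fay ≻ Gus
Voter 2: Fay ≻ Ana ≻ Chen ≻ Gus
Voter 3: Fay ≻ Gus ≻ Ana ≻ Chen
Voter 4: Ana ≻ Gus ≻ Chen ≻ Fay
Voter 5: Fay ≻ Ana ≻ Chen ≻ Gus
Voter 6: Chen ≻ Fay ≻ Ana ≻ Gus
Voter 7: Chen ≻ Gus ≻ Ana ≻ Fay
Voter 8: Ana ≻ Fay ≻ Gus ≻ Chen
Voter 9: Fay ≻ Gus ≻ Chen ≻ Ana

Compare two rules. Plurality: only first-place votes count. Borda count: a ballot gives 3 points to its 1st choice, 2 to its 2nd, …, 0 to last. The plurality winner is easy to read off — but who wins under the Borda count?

Fay

Plurality first-place counts: Ana 2, Gus 0, Fay 4, Chen 3 → Fay.
Borda totals: Ana 15, Gus 9, Fay 17, Chen 13 → Fay.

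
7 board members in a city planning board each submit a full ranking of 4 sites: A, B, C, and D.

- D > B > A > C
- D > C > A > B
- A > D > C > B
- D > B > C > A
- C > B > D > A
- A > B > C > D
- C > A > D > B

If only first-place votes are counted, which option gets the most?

First-place vote totals:
  A: 2
  B: 0
  C: 2
  D: 3
D has the most first-place votes.

D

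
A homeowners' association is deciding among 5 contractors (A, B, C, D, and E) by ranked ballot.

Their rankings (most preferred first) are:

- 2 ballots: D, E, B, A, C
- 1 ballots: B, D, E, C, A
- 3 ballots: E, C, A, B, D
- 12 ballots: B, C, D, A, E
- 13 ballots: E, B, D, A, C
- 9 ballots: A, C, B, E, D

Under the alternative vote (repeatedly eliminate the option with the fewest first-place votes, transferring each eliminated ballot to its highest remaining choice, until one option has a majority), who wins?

Round 1: E 16, B 13, A 9, D 2, C 0. C has the fewest and is eliminated.
Round 2: E 16, B 13, A 9, D 2. D has the fewest and is eliminated.
Round 3: E 18, B 13, A 9. A has the fewest and is eliminated.
Round 4: B 22, E 18. B has a majority.

B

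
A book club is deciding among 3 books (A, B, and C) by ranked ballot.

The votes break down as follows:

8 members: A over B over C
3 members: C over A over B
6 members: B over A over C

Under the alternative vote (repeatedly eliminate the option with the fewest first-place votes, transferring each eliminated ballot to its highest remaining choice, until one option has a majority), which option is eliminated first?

Round 1: A 8, B 6, C 3. C has the fewest and is eliminated.
Round 2: A 11, B 6. A has a majority.

C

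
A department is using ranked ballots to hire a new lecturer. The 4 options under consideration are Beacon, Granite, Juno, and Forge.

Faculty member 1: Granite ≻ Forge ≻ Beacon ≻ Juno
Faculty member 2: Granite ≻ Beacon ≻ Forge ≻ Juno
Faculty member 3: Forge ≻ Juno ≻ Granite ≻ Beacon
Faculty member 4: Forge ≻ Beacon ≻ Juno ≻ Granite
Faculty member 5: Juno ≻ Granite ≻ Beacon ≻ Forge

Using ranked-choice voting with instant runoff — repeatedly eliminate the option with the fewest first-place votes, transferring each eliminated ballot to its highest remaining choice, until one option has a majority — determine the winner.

Round 1: Granite 2, Forge 2, Juno 1, Beacon 0. Beacon has the fewest and is eliminated.
Round 2: Granite 2, Forge 2, Juno 1. Juno has the fewest and is eliminated.
Round 3: Granite 3, Forge 2. Granite has a majority.

Granite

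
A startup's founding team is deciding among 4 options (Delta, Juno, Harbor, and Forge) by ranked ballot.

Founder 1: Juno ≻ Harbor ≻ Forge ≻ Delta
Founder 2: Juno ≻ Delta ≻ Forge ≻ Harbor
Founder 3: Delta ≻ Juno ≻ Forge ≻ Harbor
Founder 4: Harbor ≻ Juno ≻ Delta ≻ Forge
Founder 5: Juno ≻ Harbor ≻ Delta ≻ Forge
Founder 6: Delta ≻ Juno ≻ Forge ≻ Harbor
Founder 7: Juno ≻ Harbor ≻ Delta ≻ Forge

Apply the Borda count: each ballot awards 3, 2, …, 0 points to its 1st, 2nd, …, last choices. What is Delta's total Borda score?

11

Borda scores:
  Delta: 0 + 2 + 3 + 1 + 1 + 3 + 1 = 11
  Juno: 3 + 3 + 2 + 2 + 3 + 2 + 3 = 18
  Harbor: 2 + 0 + 0 + 3 + 2 + 0 + 2 = 9
  Forge: 1 + 1 + 1 + 0 + 0 + 1 + 0 = 4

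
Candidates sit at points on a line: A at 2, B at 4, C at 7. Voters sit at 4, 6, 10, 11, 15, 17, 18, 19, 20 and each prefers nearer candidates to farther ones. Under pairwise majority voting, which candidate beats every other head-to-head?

With single-peaked preferences on a line, the Condorcet winner is the candidate closest to the median voter.
The median voter (position 15) is closest to C at 7.
Check: C vs A — voters closer to C: 8 of 9.

C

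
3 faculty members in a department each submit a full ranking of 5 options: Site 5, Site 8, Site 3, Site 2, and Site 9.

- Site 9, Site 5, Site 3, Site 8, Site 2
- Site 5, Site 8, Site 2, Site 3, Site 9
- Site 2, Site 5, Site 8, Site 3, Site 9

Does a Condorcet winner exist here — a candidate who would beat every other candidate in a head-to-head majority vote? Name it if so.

Head-to-head results (3 voters total):
Site 5 vs Site 8: Site 5 wins 3–0.
Site 5 vs Site 3: Site 5 wins 3–0.
Site 5 vs Site 2: Site 5 wins 2–1.
Site 5 vs Site 9: Site 5 wins 2–1.
Site 8 vs Site 3: Site 8 wins 2–1.
Site 8 vs Site 2: Site 8 wins 2–1.
Site 8 vs Site 9: Site 8 wins 2–1.
Site 3 vs Site 2: Site 2 wins 2–1.
Site 3 vs Site 9: Site 3 wins 2–1.
Site 2 vs Site 9: Site 2 wins 2–1.
Site 5 beats each rival — Site 8 (3–0), Site 3 (3–0), Site 2 (2–1), Site 9 (2–1) — so Site 5 is the Condorcet winner.

Site 5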